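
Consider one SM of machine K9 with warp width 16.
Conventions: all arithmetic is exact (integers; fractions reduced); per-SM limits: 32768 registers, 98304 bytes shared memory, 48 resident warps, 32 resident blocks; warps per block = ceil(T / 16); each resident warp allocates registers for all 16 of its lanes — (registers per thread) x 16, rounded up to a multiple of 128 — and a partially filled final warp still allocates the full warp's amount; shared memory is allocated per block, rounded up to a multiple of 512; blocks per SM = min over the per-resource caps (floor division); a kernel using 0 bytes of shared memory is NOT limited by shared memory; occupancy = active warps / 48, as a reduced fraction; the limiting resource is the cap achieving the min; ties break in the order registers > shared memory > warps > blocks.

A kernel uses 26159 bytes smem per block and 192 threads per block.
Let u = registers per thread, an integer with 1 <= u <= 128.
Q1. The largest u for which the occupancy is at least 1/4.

Answer: u = 128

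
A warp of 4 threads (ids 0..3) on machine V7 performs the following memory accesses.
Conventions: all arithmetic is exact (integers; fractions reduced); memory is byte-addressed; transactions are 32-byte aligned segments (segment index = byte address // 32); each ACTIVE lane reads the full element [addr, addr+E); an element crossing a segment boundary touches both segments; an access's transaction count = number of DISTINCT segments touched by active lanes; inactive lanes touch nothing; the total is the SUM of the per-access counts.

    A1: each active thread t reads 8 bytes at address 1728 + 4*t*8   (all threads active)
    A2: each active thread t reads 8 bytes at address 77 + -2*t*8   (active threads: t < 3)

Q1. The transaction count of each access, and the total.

A1: 4 transactions
A2: 2 transactions

Answer: 4,2; total 6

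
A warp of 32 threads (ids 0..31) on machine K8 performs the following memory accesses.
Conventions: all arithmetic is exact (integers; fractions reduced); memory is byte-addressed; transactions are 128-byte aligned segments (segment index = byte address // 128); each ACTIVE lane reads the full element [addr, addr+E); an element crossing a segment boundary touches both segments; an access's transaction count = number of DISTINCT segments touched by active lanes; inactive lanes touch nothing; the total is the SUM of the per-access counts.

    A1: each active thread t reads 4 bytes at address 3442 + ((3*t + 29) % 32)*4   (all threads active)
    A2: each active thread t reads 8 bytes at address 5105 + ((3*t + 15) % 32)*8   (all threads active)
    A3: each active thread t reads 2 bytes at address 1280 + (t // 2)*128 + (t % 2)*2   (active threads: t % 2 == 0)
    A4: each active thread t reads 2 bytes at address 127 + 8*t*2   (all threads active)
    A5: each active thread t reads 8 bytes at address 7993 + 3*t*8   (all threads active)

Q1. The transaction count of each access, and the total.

A1: 2 transactions
A2: 3 transactions
A3: 16 transactions
A4: 5 transactions
A5: 7 transactions

Answer: 2,3,16,5,7; total 33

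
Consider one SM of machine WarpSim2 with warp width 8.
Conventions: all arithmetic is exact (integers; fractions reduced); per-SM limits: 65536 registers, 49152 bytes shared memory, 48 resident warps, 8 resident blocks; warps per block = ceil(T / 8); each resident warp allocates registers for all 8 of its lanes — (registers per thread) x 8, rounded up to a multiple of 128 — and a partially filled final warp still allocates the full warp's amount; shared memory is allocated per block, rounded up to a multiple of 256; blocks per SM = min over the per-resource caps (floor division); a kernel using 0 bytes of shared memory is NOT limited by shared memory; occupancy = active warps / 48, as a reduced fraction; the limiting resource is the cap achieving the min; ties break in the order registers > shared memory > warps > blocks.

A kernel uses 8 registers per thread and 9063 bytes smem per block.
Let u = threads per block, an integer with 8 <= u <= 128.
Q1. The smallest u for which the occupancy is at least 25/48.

Answer: u = 33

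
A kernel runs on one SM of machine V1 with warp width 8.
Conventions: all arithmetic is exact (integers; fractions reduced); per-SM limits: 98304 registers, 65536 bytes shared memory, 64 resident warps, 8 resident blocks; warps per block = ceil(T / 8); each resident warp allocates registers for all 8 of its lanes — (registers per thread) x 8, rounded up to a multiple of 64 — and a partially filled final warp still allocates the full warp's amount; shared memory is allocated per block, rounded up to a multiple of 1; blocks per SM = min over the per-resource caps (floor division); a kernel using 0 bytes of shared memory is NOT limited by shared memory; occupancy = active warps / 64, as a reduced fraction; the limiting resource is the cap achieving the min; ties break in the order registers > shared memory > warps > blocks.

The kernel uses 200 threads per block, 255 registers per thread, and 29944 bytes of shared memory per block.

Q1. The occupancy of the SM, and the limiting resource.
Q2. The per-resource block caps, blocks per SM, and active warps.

Answer: occupancy 25/64, limited by registers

registers: 1 block
shared memory: 2 blocks
warps: 2 blocks
blocks: 8 blocks

Answer: 1 block, 25 active warps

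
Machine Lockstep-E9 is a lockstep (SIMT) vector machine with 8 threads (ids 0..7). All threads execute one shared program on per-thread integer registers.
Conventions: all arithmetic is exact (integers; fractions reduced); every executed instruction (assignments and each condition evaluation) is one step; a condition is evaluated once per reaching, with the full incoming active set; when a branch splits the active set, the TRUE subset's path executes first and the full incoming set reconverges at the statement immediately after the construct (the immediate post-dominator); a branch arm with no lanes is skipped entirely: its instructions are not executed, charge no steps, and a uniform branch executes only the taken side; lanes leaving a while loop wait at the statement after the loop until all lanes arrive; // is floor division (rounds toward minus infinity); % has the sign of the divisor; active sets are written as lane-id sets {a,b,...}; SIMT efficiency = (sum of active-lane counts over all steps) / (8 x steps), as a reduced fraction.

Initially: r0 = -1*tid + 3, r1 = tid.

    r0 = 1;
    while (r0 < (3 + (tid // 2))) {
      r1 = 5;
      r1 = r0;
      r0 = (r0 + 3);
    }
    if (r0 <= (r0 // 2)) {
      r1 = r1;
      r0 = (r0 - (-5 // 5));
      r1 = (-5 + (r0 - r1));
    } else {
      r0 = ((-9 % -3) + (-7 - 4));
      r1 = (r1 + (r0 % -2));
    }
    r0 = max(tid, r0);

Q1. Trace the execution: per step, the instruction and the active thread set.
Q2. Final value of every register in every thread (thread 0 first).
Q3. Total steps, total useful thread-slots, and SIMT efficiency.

step 0: r0 <- 1                      {0,1,2,3,4,5,6,7}
step 1: eval (r0 < (3 + (tid // 2))) {0,1,2,3,4,5,6,7}
step 2: r1 <- 5                      {0,1,2,3,4,5,6,7}
step 3: r1 <- r0                     {0,1,2,3,4,5,6,7}
step 4: r0 <- (r0 + 3)               {0,1,2,3,4,5,6,7}
step 5: eval (r0 < (3 + (tid // 2))) {0,1,2,3,4,5,6,7}
step 6: r1 <- 5                      {4,5,6,7}
step 7: r1 <- r0                     {4,5,6,7}
step 8: r0 <- (r0 + 3)               {4,5,6,7}
step 9: eval (r0 < (3 + (tid // 2))) {4,5,6,7}
step 10: eval (r0 <= (r0 // 2))       {0,1,2,3,4,5,6,7}
step 11: r0 <- ((-9 % -3) + (-7 - 4)) {0,1,2,3,4,5,6,7}
step 12: r1 <- (r1 + (r0 % -2))       {0,1,2,3,4,5,6,7}
step 13: r0 <- max(tid, r0)           {0,1,2,3,4,5,6,7}

Answer: 14 steps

r0: 0,1,2,3,4,5,6,7
r1: 0,0,0,0,3,3,3,3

steps = 14; useful = 96; efficiency = 96/112 = 6/7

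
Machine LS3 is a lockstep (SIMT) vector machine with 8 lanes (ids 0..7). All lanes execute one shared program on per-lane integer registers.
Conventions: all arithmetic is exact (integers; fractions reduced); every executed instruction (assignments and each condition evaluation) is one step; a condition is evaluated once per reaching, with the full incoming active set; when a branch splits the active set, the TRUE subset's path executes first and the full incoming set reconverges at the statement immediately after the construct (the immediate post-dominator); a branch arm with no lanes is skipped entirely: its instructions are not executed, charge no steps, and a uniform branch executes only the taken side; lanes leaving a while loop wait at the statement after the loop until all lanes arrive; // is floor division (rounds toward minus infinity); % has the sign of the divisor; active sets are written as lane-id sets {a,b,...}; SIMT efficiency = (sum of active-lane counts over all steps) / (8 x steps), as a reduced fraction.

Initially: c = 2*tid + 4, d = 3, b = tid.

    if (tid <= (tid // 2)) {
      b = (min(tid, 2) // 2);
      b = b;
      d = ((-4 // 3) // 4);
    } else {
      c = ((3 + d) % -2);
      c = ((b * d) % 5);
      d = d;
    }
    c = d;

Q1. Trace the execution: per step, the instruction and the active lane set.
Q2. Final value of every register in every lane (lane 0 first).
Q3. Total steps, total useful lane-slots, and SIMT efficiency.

step 0: eval (tid <= (tid // 2))     {0,1,2,3,4,5,6,7}
step 1: b <- (min(tid, 2) // 2)      {0}
step 2: b <- b                       {0}
step 3: d <- ((-4 // 3) // 4)        {0}
step 4: c <- ((3 + d) % -2)          {1,2,3,4,5,6,7}
step 5: c <- ((b * d) % 5)           {1,2,3,4,5,6,7}
step 6: d <- d                       {1,2,3,4,5,6,7}
step 7: c <- d                       {0,1,2,3,4,5,6,7}

Answer: 8 steps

c: -1,3,3,3,3,3,3,3
d: -1,3,3,3,3,3,3,3
b: 0,1,2,3,4,5,6,7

steps = 8; useful = 40; efficiency = 40/64 = 5/8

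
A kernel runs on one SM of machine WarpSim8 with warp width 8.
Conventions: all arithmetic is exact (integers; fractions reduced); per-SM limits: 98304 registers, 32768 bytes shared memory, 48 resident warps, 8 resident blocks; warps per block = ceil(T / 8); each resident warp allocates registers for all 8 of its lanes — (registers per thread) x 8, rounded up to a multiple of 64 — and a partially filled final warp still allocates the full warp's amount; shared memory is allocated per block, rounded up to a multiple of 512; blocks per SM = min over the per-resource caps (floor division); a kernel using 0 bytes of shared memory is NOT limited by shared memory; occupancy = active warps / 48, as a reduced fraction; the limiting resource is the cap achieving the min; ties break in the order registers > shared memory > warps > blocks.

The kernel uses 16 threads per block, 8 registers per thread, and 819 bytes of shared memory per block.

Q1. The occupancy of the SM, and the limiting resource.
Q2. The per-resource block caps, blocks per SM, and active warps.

Answer: occupancy 1/3, limited by blocks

registers: 768 blocks
shared memory: 32 blocks
warps: 24 blocks
blocks: 8 blocks

Answer: 8 blocks, 16 active warps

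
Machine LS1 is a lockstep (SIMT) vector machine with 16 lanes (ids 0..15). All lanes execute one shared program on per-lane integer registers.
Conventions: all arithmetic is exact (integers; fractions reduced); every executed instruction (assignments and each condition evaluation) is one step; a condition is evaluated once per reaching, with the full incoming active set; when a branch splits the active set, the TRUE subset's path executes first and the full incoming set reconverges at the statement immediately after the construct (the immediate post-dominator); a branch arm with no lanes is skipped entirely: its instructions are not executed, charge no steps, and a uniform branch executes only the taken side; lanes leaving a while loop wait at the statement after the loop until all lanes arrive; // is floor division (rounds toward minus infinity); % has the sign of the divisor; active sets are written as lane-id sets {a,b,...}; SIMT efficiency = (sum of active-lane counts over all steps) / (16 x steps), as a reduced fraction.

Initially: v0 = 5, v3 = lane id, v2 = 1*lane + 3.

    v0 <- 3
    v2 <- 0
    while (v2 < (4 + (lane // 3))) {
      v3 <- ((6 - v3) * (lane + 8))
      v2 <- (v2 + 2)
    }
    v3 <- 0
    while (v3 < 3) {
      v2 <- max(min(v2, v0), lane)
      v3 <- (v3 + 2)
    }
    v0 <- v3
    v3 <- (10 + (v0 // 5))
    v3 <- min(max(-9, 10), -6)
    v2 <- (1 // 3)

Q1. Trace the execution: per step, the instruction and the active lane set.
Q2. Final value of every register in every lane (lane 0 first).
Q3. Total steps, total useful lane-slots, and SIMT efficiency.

step 0: v0 <- 3                      {0,1,2,3,4,5,6,7,8,9,10,11,12,13,14,15}
step 1: v2 <- 0                      {0,1,2,3,4,5,6,7,8,9,10,11,12,13,14,15}
step 2: eval (v2 < (4 + (lane // 3))) {0,1,2,3,4,5,6,7,8,9,10,11,12,13,14,15}
step 3: v3 <- ((6 - v3) * (lane + 8)) {0,1,2,3,4,5,6,7,8,9,10,11,12,13,14,15}
step 4: v2 <- (v2 + 2)               {0,1,2,3,4,5,6,7,8,9,10,11,12,13,14,15}
step 5: eval (v2 < (4 + (lane // 3))) {0,1,2,3,4,5,6,7,8,9,10,11,12,13,14,15}
step 6: v3 <- ((6 - v3) * (lane + 8)) {0,1,2,3,4,5,6,7,8,9,10,11,12,13,14,15}
step 7: v2 <- (v2 + 2)               {0,1,2,3,4,5,6,7,8,9,10,11,12,13,14,15}
step 8: eval (v2 < (4 + (lane // 3))) {0,1,2,3,4,5,6,7,8,9,10,11,12,13,14,15}
step 9: v3 <- ((6 - v3) * (lane + 8)) {3,4,5,6,7,8,9,10,11,12,13,14,15}
step 10: v2 <- (v2 + 2)               {3,4,5,6,7,8,9,10,11,12,13,14,15}
step 11: eval (v2 < (4 + (lane // 3))) {3,4,5,6,7,8,9,10,11,12,13,14,15}
step 12: v3 <- ((6 - v3) * (lane + 8)) {9,10,11,12,13,14,15}
step 13: v2 <- (v2 + 2)               {9,10,11,12,13,14,15}
step 14: eval (v2 < (4 + (lane // 3))) {9,10,11,12,13,14,15}
step 15: v3 <- ((6 - v3) * (lane + 8)) {15}
step 16: v2 <- (v2 + 2)               {15}
step 17: eval (v2 < (4 + (lane // 3))) {15}
step 18: v3 <- 0                      {0,1,2,3,4,5,6,7,8,9,10,11,12,13,14,15}
step 19: eval (v3 < 3)                {0,1,2,3,4,5,6,7,8,9,10,11,12,13,14,15}
step 20: v2 <- max(min(v2, v0), lane) {0,1,2,3,4,5,6,7,8,9,10,11,12,13,14,15}
step 21: v3 <- (v3 + 2)               {0,1,2,3,4,5,6,7,8,9,10,11,12,13,14,15}
step 22: eval (v3 < 3)                {0,1,2,3,4,5,6,7,8,9,10,11,12,13,14,15}
step 23: v2 <- max(min(v2, v0), lane) {0,1,2,3,4,5,6,7,8,9,10,11,12,13,14,15}
step 24: v3 <- (v3 + 2)               {0,1,2,3,4,5,6,7,8,9,10,11,12,13,14,15}
step 25: eval (v3 < 3)                {0,1,2,3,4,5,6,7,8,9,10,11,12,13,14,15}
step 26: v0 <- v3                     {0,1,2,3,4,5,6,7,8,9,10,11,12,13,14,15}
step 27: v3 <- (10 + (v0 // 5))       {0,1,2,3,4,5,6,7,8,9,10,11,12,13,14,15}
step 28: v3 <- min(max(-9, 10), -6)   {0,1,2,3,4,5,6,7,8,9,10,11,12,13,14,15}
step 29: v2 <- (1 // 3)               {0,1,2,3,4,5,6,7,8,9,10,11,12,13,14,15}

Answer: 30 steps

v0: 4,4,4,4,4,4,4,4,4,4,4,4,4,4,4,4
v3: -6,-6,-6,-6,-6,-6,-6,-6,-6,-6,-6,-6,-6,-6,-6,-6
v2: 0,0,0,0,0,0,0,0,0,0,0,0,0,0,0,0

steps = 30; useful = 399; efficiency = 399/480 = 133/160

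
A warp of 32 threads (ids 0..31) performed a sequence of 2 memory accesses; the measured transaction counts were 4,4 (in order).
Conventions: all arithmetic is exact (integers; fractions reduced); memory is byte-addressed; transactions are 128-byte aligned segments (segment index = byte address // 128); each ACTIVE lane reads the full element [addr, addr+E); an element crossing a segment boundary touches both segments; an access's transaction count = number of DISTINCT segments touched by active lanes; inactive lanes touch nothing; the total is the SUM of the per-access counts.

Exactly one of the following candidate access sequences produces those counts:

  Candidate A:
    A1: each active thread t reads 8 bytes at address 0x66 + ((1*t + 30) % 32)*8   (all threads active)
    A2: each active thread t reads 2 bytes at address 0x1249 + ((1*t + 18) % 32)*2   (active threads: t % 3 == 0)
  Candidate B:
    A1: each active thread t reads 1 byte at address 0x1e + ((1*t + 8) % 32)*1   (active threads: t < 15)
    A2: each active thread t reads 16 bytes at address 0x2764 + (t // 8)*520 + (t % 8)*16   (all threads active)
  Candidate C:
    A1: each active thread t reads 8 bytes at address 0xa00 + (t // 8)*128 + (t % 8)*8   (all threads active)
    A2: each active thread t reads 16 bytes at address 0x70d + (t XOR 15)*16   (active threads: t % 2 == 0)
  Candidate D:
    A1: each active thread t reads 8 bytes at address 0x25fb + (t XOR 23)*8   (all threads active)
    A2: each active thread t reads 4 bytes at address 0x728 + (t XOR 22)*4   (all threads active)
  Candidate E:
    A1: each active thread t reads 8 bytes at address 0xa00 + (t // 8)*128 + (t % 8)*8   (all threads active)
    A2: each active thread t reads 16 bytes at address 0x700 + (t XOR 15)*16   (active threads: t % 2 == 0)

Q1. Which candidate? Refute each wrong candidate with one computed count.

A: A1 gives 3 transactions, not 4
B: A1 gives 1 transaction, not 4
C: A2 gives 5 transactions, not 4
D: A1 gives 3 transactions, not 4
E: all counts match (4,4)

Answer: E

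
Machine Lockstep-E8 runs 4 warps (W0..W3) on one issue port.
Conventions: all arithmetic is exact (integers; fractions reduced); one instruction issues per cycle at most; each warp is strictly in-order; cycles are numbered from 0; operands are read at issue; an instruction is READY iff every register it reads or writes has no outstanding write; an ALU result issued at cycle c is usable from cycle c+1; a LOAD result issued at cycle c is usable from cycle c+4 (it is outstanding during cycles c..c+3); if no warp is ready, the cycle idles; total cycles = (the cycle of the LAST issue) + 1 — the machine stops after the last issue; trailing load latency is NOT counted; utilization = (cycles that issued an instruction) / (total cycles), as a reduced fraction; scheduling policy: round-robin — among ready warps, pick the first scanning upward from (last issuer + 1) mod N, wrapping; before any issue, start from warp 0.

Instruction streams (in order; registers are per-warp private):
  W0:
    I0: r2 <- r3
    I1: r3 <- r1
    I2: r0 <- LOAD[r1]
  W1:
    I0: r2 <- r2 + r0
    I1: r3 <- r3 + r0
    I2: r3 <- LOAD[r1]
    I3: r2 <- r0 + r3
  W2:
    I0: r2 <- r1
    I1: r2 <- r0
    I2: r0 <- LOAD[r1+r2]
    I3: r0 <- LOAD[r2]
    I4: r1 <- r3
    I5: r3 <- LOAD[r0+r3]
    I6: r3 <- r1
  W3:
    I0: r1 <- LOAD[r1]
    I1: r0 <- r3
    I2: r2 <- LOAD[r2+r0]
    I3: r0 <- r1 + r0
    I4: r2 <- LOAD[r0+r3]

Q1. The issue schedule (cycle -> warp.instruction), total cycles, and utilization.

cycle 0: W0.I0
cycle 1: W1.I0
cycle 2: W2.I0
cycle 3: W3.I0
cycle 4: W0.I1
cycle 5: W1.I1
cycle 6: W2.I1
cycle 7: W3.I1
cycle 8: W0.I2
cycle 9: W1.I2
cycle 10: W2.I2
cycle 11: W3.I2
cycle 12: W3.I3
cycle 13: W1.I3
cycle 14: W2.I3
cycle 15: W3.I4
cycle 16: W2.I4
cycle 17: idle
cycle 18: W2.I5
cycle 19: idle
cycle 20: idle
cycle 21: idle
cycle 22: W2.I6

Answer: 23 cycles, utilization 19/23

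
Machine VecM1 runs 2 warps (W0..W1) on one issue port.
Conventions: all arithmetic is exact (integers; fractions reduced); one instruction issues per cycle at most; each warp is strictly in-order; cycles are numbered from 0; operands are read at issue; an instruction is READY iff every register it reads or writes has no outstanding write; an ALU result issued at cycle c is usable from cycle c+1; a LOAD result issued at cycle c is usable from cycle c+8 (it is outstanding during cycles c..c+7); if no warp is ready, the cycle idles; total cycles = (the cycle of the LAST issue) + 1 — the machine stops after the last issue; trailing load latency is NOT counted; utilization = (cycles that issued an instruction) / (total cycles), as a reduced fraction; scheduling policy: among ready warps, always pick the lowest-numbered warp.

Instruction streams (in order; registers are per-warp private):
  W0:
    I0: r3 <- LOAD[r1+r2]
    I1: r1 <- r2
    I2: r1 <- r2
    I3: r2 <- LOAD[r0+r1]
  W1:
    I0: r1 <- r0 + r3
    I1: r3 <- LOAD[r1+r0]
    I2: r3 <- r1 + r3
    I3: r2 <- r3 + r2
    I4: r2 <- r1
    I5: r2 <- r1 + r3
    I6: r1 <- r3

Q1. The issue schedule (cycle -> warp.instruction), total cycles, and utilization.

cycle 0: W0.I0
cycle 1: W0.I1
cycle 2: W0.I2
cycle 3: W0.I3
cycle 4: W1.I0
cycle 5: W1.I1
cycle 6: idle
cycle 7: idle
cycle 8: idle
cycle 9: idle
cycle 10: idle
cycle 11: idle
cycle 12: idle
cycle 13: W1.I2
cycle 14: W1.I3
cycle 15: W1.I4
cycle 16: W1.I5
cycle 17: W1.I6

Answer: 18 cycles, utilization 11/18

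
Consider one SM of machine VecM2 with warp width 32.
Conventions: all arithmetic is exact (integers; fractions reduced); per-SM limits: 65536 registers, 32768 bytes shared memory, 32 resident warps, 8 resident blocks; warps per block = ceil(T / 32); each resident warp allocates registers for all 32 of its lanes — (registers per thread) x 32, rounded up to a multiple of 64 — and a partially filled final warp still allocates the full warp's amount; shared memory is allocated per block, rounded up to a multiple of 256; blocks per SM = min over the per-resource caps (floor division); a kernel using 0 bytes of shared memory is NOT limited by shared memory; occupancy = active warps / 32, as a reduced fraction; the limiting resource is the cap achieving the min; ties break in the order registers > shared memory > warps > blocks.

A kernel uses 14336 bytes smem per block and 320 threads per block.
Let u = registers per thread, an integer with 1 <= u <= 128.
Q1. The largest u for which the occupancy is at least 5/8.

Answer: u = 102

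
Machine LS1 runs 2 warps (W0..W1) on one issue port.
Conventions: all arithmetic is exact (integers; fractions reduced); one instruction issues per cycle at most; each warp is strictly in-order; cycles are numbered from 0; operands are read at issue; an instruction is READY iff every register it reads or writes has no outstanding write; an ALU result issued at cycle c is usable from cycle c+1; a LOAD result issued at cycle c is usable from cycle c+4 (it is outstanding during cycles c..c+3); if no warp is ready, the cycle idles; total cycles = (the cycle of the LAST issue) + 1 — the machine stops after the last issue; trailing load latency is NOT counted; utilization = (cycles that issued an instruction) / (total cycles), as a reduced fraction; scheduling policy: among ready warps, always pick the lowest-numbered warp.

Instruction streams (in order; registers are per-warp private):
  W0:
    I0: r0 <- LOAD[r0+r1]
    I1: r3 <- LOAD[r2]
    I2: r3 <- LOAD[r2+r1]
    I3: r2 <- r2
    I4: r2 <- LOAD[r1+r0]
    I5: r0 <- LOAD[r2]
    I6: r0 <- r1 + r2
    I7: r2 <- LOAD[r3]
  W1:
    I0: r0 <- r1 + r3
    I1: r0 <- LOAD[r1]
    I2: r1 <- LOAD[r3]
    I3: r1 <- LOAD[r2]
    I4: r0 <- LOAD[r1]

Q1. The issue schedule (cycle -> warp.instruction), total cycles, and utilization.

cycle 0: W0.I0
cycle 1: W0.I1
cycle 2: W1.I0
cycle 3: W1.I1
cycle 4: W1.I2
cycle 5: W0.I2
cycle 6: W0.I3
cycle 7: W0.I4
cycle 8: W1.I3
cycle 9: idle
cycle 10: idle
cycle 11: W0.I5
cycle 12: W1.I4
cycle 13: idle
cycle 14: idle
cycle 15: W0.I6
cycle 16: W0.I7

Answer: 17 cycles, utilization 13/17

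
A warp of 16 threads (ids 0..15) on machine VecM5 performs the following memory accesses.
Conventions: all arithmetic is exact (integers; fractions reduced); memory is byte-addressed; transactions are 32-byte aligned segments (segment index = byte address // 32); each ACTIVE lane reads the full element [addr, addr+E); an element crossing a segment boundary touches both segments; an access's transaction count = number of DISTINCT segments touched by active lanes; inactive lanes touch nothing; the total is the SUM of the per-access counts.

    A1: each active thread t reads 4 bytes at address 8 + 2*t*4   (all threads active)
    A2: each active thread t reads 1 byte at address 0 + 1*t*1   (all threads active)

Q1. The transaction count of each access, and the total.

A1: 5 transactions
A2: 1 transaction

Answer: 5,1; total 6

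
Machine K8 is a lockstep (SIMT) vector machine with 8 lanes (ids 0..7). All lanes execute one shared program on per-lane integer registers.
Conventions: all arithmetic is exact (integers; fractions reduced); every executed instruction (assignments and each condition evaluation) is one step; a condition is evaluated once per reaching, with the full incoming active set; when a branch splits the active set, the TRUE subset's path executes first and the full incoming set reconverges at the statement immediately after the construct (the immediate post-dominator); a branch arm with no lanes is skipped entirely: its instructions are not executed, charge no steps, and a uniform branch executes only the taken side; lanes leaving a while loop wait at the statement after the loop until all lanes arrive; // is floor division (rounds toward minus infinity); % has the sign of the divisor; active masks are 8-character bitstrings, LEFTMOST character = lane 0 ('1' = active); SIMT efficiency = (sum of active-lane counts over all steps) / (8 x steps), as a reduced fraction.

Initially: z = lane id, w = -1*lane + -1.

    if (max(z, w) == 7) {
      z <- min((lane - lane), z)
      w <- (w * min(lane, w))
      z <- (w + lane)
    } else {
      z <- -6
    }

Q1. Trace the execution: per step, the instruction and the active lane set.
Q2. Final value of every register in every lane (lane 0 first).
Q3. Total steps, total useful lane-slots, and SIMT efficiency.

step 0: eval (max(z, w) == 7)        11111111
step 1: z <- min((lane - lane), z)   00000001
step 2: w <- (w * min(lane, w))      00000001
step 3: z <- (w + lane)              00000001
step 4: z <- -6                      11111110

Answer: 5 steps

z: -6,-6,-6,-6,-6,-6,-6,71
w: -1,-2,-3,-4,-5,-6,-7,64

steps = 5; useful = 18; efficiency = 18/40 = 9/20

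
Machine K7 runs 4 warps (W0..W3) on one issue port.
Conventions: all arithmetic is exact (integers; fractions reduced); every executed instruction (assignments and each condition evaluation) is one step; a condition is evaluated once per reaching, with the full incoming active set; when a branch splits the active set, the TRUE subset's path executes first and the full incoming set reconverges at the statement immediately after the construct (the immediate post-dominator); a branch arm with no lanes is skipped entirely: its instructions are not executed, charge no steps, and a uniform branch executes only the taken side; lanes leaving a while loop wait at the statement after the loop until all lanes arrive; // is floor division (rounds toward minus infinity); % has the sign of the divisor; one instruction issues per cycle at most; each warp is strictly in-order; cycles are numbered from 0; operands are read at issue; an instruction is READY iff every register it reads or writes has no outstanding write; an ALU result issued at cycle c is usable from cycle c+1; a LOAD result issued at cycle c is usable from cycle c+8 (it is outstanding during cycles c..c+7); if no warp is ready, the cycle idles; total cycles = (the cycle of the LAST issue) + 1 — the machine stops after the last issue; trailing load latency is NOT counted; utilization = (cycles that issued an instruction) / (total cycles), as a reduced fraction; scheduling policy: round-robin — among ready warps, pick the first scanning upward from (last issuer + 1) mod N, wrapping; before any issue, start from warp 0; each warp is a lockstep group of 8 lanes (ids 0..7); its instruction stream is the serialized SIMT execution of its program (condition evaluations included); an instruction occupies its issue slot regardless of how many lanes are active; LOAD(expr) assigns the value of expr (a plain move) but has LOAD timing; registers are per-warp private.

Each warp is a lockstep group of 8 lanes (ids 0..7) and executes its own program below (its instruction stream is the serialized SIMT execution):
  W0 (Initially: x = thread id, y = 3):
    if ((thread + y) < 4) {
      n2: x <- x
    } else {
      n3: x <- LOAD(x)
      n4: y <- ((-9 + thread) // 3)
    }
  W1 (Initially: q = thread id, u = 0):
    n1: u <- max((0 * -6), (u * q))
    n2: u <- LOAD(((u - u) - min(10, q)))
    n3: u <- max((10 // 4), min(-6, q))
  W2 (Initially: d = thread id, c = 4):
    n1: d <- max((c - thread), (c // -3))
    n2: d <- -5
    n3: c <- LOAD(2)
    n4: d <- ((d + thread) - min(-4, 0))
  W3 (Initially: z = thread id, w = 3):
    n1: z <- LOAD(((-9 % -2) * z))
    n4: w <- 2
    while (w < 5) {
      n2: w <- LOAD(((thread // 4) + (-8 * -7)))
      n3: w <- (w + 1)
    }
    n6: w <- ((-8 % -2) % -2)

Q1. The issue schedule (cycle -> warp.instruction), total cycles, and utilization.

cycle 0: W0.I0
cycle 1: W1.I0
cycle 2: W2.I0
cycle 3: W3.I0
cycle 4: W0.I1
cycle 5: W1.I1
cycle 6: W2.I1
cycle 7: W3.I1
cycle 8: W0.I2
cycle 9: W2.I2
cycle 10: W3.I2
cycle 11: W0.I3
cycle 12: W2.I3
cycle 13: W3.I3
cycle 14: W1.I2
cycle 15: idle
cycle 16: idle
cycle 17: idle
cycle 18: idle
cycle 19: idle
cycle 20: idle
cycle 21: W3.I4
cycle 22: W3.I5
cycle 23: W3.I6

Answer: 24 cycles, utilization 3/4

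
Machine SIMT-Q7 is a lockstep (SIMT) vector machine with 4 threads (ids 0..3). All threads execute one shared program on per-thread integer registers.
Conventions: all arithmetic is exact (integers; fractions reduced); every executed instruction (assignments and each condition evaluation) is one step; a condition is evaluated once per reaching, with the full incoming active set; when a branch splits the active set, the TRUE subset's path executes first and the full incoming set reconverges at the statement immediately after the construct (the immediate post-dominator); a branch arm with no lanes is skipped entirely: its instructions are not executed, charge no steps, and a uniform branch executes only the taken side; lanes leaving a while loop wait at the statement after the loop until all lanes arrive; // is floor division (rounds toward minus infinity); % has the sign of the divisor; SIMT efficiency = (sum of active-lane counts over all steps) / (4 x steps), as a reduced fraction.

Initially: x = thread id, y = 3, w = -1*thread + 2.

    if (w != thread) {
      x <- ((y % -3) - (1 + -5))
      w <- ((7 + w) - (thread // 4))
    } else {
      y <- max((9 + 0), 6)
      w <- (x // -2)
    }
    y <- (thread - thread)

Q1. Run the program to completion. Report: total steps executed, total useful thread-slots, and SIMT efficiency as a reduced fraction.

Answer: 6 steps, 16 useful, 2/3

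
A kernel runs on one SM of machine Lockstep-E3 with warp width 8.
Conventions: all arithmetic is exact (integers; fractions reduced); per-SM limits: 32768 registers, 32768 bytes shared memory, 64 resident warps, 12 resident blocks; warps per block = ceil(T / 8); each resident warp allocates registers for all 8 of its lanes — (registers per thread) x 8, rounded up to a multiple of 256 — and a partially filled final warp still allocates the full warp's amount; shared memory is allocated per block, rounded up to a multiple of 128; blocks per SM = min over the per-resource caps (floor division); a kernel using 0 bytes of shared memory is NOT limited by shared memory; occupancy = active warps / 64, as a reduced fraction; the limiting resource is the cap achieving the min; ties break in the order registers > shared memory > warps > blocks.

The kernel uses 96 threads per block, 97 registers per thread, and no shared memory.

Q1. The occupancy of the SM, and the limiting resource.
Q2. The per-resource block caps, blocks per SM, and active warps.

Answer: occupancy 3/8, limited by registers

registers: 2 blocks
shared memory: no limit (kernel uses none)
warps: 5 blocks
blocks: 12 blocks

Answer: 2 blocks, 24 active warps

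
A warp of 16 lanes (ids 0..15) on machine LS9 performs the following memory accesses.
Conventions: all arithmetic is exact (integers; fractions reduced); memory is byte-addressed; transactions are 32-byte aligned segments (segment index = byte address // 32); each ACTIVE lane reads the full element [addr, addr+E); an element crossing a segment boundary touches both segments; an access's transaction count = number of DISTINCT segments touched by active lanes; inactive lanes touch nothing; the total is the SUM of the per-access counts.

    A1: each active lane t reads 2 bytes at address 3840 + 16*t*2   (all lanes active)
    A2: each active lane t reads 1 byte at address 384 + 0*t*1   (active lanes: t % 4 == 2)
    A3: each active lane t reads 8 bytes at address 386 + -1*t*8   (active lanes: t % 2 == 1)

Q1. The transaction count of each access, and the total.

A1: 16 transactions
A2: 1 transaction
A3: 5 transactions

Answer: 16,1,5; total 22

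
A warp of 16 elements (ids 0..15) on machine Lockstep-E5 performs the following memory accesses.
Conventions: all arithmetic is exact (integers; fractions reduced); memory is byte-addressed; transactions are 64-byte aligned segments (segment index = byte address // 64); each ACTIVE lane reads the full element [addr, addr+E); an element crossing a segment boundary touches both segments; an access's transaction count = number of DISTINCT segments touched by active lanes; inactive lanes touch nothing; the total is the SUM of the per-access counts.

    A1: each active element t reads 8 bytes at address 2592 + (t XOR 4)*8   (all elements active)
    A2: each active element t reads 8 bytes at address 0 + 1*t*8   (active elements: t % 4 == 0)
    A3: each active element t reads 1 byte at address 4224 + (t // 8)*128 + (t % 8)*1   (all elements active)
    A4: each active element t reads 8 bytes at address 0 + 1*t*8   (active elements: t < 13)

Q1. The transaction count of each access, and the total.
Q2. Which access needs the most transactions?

A1: 3 transactions
A2: 2 transactions
A3: 2 transactions
A4: 2 transactions

Answer: 3,2,2,2; total 9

Answer: A1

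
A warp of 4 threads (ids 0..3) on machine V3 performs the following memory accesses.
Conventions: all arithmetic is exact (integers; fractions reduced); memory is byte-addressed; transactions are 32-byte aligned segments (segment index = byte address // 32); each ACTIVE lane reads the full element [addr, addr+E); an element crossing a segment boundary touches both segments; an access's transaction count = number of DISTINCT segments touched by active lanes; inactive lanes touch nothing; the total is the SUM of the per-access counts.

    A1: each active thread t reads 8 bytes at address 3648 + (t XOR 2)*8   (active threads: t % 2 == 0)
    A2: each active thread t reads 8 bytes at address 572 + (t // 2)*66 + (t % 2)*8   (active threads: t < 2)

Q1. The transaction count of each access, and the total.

A1: 1 transaction
A2: 2 transactions

Answer: 1,2; total 3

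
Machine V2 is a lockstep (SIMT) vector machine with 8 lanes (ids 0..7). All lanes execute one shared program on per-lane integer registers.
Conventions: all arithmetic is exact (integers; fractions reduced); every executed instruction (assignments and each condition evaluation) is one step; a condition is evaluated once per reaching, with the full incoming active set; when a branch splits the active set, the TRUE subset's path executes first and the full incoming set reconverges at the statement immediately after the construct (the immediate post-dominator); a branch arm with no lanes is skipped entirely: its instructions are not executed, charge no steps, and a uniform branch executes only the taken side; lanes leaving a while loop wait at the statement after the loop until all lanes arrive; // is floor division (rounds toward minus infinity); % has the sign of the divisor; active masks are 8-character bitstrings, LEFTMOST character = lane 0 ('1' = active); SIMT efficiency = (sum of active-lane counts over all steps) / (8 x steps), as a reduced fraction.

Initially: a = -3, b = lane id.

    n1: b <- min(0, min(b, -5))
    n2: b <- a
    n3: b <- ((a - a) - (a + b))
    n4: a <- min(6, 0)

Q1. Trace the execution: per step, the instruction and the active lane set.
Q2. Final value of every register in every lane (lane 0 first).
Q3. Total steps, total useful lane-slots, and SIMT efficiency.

step 0: b <- min(0, min(b, -5))      11111111
step 1: b <- a                       11111111
step 2: b <- ((a - a) - (a + b))     11111111
step 3: a <- min(6, 0)               11111111

Answer: 4 steps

a: 0,0,0,0,0,0,0,0
b: 6,6,6,6,6,6,6,6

steps = 4; useful = 32; efficiency = 32/32 = 1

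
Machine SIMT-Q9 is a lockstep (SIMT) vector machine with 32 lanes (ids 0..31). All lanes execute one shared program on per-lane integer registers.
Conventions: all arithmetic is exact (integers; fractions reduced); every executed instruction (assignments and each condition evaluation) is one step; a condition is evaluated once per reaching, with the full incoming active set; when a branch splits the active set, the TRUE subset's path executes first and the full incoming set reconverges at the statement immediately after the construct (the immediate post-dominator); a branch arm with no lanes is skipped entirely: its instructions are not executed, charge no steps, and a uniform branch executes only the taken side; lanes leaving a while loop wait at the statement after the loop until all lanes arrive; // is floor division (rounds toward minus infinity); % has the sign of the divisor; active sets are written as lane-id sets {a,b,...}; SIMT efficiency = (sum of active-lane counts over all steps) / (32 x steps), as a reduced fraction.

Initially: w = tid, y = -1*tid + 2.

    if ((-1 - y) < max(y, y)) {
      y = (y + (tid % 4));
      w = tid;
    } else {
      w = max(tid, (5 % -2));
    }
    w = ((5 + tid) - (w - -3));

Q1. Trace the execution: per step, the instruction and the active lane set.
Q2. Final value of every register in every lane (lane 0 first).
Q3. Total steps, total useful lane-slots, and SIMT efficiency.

step 0: eval ((-1 - y) < max(y, y))  {0,1,2,3,4,5,6,7,8,9,10,11,12,13,14,15,16,17,18,19,20,21,22,23,24,25,26,27,28,29,30,31}
step 1: y <- (y + (tid % 4))         {0,1,2}
step 2: w <- tid                     {0,1,2}
step 3: w <- max(tid, (5 % -2))      {3,4,5,6,7,8,9,10,11,12,13,14,15,16,17,18,19,20,21,22,23,24,25,26,27,28,29,30,31}
step 4: w <- ((5 + tid) - (w - -3))  {0,1,2,3,4,5,6,7,8,9,10,11,12,13,14,15,16,17,18,19,20,21,22,23,24,25,26,27,28,29,30,31}

Answer: 5 steps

w: 2,2,2,2,2,2,2,2,2,2,2,2,2,2,2,2,2,2,2,2,2,2,2,2,2,2,2,2,2,2,2,2
y: 2,2,2,-1,-2,-3,-4,-5,-6,-7,-8,-9,-10,-11,-12,-13,-14,-15,-16,-17,-18,-19,-20,-21,-22,-23,-24,-25,-26,-27,-28,-29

steps = 5; useful = 99; efficiency = 99/160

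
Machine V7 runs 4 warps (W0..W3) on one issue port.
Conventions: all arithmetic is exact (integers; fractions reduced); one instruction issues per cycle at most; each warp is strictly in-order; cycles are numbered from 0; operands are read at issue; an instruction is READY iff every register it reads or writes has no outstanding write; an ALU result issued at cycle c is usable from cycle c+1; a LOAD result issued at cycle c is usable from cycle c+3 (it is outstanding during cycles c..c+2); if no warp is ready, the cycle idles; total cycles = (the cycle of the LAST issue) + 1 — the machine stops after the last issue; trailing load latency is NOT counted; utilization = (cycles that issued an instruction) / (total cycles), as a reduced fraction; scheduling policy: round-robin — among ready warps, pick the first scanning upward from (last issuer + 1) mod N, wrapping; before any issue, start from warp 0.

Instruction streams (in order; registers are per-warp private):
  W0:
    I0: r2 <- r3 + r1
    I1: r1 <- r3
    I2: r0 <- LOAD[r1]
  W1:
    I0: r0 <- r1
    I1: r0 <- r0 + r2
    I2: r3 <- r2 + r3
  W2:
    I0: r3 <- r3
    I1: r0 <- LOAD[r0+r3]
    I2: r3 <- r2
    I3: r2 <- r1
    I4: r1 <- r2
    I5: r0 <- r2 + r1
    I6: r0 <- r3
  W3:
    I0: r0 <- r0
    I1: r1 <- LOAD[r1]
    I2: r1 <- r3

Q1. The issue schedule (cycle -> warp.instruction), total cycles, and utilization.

cycle 0: W0.I0
cycle 1: W1.I0
cycle 2: W2.I0
cycle 3: W3.I0
cycle 4: W0.I1
cycle 5: W1.I1
cycle 6: W2.I1
cycle 7: W3.I1
cycle 8: W0.I2
cycle 9: W1.I2
cycle 10: W2.I2
cycle 11: W3.I2
cycle 12: W2.I3
cycle 13: W2.I4
cycle 14: W2.I5
cycle 15: W2.I6

Answer: 16 cycles, utilization 1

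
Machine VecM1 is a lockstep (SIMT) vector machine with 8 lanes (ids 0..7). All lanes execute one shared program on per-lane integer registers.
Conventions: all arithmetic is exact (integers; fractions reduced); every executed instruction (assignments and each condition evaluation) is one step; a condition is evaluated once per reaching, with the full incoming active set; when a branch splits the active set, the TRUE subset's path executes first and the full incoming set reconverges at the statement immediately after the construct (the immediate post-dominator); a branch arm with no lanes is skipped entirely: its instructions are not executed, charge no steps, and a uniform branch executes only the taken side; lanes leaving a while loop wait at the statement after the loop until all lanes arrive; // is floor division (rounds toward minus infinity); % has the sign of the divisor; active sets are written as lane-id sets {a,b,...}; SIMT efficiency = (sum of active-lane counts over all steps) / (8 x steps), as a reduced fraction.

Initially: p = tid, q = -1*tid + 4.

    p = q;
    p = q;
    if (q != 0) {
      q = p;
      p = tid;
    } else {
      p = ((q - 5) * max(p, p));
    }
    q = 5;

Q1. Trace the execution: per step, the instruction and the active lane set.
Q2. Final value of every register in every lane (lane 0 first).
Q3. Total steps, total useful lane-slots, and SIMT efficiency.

step 0: p <- q                       {0,1,2,3,4,5,6,7}
step 1: p <- q                       {0,1,2,3,4,5,6,7}
step 2: eval (q != 0)                {0,1,2,3,4,5,6,7}
step 3: q <- p                       {0,1,2,3,5,6,7}
step 4: p <- tid                     {0,1,2,3,5,6,7}
step 5: p <- ((q - 5) * max(p, p))   {4}
step 6: q <- 5                       {0,1,2,3,4,5,6,7}

Answer: 7 steps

p: 0,1,2,3,0,5,6,7
q: 5,5,5,5,5,5,5,5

steps = 7; useful = 47; efficiency = 47/56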